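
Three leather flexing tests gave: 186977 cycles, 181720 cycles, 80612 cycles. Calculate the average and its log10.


Average = 149770 cycles
log10 = 5.18

Average = (186977 + 181720 + 80612) / 3 = 149770 cycles
log10(149770) = 5.18


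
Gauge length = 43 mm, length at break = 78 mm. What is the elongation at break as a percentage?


Extension = 78 - 43 = 35 mm
Elongation = 35 / 43 x 100 = 81.4%


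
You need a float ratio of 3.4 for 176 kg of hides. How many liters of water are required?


Water = hide weight x target ratio
Water = 176 x 3.4 = 598.4 L


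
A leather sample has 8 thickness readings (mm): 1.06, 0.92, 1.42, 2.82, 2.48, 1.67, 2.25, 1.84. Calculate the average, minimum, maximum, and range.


Sum = 14.46
Average = 14.46 / 8 = 1.81 mm
Minimum = 0.92 mm
Maximum = 2.82 mm
Range = 2.82 - 0.92 = 1.90 mm


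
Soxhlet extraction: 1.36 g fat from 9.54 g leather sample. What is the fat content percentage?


14.3%


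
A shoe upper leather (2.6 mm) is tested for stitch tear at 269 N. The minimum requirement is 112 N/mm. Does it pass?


STS = 269 / 2.6 = 103.5 N/mm
Minimum required: 112 N/mm
Passes: No


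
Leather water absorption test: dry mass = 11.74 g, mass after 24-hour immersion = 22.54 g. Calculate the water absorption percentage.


92.0%


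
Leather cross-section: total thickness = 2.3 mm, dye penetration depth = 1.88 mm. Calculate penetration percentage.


81.7%

Penetration% = 1.88 / 2.3 x 100
Penetration = 81.7%


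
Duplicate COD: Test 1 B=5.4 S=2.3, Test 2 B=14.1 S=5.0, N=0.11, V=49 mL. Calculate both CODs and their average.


COD1 = (5.4 - 2.3) x 0.11 x 8000 / 49 = 55.7 mg/L
COD2 = (14.1 - 5.0) x 0.11 x 8000 / 49 = 163.4 mg/L
Average = (55.7 + 163.4) / 2 = 109.6 mg/L


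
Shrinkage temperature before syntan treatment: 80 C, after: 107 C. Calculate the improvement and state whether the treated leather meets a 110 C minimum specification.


Improvement = 107 - 80 = 27 C
Spec check: 107 C >= 110 C? No


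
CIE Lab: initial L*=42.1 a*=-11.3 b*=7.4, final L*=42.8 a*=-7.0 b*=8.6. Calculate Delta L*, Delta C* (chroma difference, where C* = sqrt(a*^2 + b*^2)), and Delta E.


Delta L* = 0.7
Delta C* = -2.42
Delta E = 4.52

Delta L* = 42.8 - 42.1 = 0.7
C1* = sqrt((-11.3)^2 + (7.4)^2) = 13.507
C2* = sqrt((-7.0)^2 + (8.6)^2) = 11.089
Delta C* = 11.089 - 13.507 = -2.42
Delta E = sqrt((0.7)^2 + (4.3)^2 + (1.2)^2) = 4.52


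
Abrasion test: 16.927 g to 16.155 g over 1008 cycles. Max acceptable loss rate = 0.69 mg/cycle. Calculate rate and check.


Rate = 0.766 mg/cycle
Passes: No


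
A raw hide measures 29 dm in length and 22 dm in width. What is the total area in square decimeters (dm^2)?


Area = length x width
Area = 29 x 22 = 638 dm^2


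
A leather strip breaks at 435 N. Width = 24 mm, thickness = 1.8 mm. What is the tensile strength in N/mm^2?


Cross-sectional area = 24 x 1.8 = 43.2 mm^2
Tensile strength = 435 / 43.2 = 10.07 N/mm^2


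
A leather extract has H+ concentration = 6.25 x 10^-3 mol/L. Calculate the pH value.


pH = -log10[H+]
pH = -log10(6.25 x 10^-3) = 2.20


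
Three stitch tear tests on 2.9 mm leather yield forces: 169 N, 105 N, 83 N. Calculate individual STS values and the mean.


STS1 = 58.3 N/mm
STS2 = 36.2 N/mm
STS3 = 28.6 N/mm
Mean = 41.0 N/mm


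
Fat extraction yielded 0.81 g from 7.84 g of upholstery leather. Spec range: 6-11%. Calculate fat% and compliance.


Fat% = 0.81 / 7.84 x 100 = 10.3%
Spec range: 6-11%
Compliant: Yes


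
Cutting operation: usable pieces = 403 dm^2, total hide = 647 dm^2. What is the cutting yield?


62.3%

Yield = usable / total x 100
Yield = 403 / 647 x 100 = 62.3%


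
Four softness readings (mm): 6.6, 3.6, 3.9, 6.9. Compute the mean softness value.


Sum = 6.6 + 3.6 + 3.9 + 6.9
Mean = 21.0 / 4 = 5.25 mm


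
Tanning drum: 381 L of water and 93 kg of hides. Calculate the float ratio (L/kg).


4.1

Float ratio = water / hide weight
Ratio = 381 / 93 = 4.1


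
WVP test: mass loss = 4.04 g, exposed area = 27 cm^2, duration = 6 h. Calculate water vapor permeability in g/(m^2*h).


249.38 g/(m^2*h)


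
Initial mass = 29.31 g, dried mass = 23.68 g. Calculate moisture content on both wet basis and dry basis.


Wet basis = 19.2%
Dry basis = 23.8%


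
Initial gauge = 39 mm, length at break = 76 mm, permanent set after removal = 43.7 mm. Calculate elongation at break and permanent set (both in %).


Elongation at break = 94.9%
Permanent set = 12.1%

Elongation at break = (76 - 39) / 39 x 100 = 94.9%
Permanent set = (43.7 - 39) / 39 x 100 = 12.1%


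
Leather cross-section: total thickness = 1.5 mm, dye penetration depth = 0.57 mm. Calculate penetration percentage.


38.0%


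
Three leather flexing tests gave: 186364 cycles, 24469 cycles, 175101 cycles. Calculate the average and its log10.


Average = 128645 cycles
log10 = 5.11


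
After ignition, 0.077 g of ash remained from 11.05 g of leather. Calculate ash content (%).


0.70%

Ash% = 0.077 / 11.05 x 100
Ash% = 0.70%


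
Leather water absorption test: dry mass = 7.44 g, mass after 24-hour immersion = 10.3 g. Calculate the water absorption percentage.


38.4%

Water absorbed = 10.3 - 7.44 = 2.86 g
WA% = 2.86 / 7.44 x 100 = 38.4%


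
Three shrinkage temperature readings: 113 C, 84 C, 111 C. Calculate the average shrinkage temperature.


Average = (113 + 84 + 111) / 3
Average = 308 / 3 = 102.7 C


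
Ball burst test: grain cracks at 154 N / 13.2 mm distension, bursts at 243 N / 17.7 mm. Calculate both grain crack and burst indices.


Crack index = 11.7 N/mm
Burst index = 13.7 N/mm

Crack index = 154 / 13.2 = 11.7 N/mm
Burst index = 243 / 17.7 = 13.7 N/mm


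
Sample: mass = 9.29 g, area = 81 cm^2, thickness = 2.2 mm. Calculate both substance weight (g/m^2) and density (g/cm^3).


Substance weight = 1146.9 g/m^2
Density = 0.521 g/cm^3

SW = 9.29 / 81 x 10000 = 1146.9 g/m^2
Volume = 81 x 2.2 / 10 = 17.82 cm^3
Density = 9.29 / 17.82 = 0.521 g/cm^3


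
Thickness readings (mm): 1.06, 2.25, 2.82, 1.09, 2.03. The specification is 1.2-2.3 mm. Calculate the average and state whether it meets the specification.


Average = 1.85 mm
Within specification: Yes


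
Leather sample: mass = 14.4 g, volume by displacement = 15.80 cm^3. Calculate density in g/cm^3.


Density = mass / volume
Density = 14.4 / 15.80 = 0.911 g/cm^3


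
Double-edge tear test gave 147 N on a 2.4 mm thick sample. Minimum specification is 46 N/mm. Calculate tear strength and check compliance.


Tear strength = 147 / 2.4 = 61.3 N/mm
Required minimum = 46 N/mm
Compliant: Yes


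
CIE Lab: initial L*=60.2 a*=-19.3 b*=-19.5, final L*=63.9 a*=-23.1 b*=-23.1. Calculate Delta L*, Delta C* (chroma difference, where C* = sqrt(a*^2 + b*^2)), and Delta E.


Delta L* = 63.9 - 60.2 = 3.7
C1* = sqrt((-19.3)^2 + (-19.5)^2) = 27.436
C2* = sqrt((-23.1)^2 + (-23.1)^2) = 32.668
Delta C* = 32.668 - 27.436 = 5.23
Delta E = sqrt((3.7)^2 + (-3.8)^2 + (-3.6)^2) = 6.41


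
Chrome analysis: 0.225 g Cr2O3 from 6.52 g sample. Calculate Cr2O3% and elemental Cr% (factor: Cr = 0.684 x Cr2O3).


Cr2O3% = 0.225 / 6.52 x 100 = 3.45%
Cr% = 3.45 x 0.684 = 2.36%


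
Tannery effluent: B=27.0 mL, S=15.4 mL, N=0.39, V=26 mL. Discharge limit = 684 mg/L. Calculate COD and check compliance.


COD = 1392.0 mg/L
Compliant: No

COD = (27.0 - 15.4) x 0.39 x 8000 / 26 = 1392.0 mg/L
Limit: 684 mg/L
Compliant: No


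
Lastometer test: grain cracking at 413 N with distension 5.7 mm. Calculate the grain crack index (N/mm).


Grain crack index = force / distension
Index = 413 / 5.7 = 72.5 N/mm


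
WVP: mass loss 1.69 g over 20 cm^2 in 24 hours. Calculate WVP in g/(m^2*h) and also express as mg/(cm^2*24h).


WVP = 1.69 / (20 x 24) x 10000 = 35.21 g/(m^2*h)
Mass loss in mg = 1.69 x 1000 = 1690 mg
Per cm^2 per 24h in mg: 1690 x 24 / (20 x 24) = 40560 / 480 = 84.50 mg/(cm^2*24h)


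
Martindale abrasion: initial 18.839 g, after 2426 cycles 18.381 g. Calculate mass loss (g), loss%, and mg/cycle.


Mass loss = 0.458 g
Loss = 2.43%
Rate = 0.189 mg/cycle

Loss = 18.839 - 18.381 = 0.458 g
Loss% = 0.458 / 18.839 x 100 = 2.43%
Rate = 0.458 / 2426 x 1000 = 0.189 mg/cycle


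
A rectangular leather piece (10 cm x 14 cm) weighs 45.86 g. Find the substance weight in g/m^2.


3275.7 g/m^2


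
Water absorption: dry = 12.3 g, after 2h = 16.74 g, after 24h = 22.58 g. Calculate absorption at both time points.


2h absorption = 36.1%
24h absorption = 83.6%

WA (2h) = (16.74 - 12.3) / 12.3 x 100 = 36.1%
WA (24h) = (22.58 - 12.3) / 12.3 x 100 = 83.6%


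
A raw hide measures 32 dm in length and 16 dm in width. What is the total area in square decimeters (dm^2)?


512 dm^2


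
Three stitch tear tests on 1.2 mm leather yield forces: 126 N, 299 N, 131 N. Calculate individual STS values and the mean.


STS1 = 105.0 N/mm
STS2 = 249.2 N/mm
STS3 = 109.2 N/mm
Mean = 154.5 N/mm

STS1 = 126 / 1.2 = 105.0 N/mm
STS2 = 299 / 1.2 = 249.2 N/mm
STS3 = 131 / 1.2 = 109.2 N/mm
Mean = (105.0 + 249.2 + 109.2) / 3 = 154.5 N/mm


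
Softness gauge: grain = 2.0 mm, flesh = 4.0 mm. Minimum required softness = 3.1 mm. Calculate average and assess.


Average softness = 3.00 mm
Meets requirement: No

Average = (2.0 + 4.0) / 2 = 3.00 mm
Minimum = 3.1 mm
Meets requirement: No


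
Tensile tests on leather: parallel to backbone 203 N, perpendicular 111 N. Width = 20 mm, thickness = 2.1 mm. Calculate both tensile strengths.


Parallel = 4.83 N/mm^2
Perpendicular = 2.64 N/mm^2

Area = 20 x 2.1 = 42.0 mm^2
TS (parallel) = 203 / 42.0 = 4.83 N/mm^2
TS (perpendicular) = 111 / 42.0 = 2.64 N/mm^2


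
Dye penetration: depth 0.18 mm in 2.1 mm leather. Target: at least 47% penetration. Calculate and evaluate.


Penetration = 0.18 / 2.1 x 100 = 8.6%
Target: 47%
Meets target: No


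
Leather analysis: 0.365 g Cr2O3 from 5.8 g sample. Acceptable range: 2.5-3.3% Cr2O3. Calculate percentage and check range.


Cr2O3% = 0.365 / 5.8 x 100 = 6.29%
Acceptable range: 2.5 to 3.3%
Within range: No


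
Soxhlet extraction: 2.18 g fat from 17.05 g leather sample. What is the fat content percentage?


12.8%

Fat content = 2.18 / 17.05 x 100
Fat = 12.8%


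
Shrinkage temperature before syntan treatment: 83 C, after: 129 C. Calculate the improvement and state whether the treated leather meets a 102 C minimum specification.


Improvement = 129 - 83 = 46 C
Spec check: 129 C >= 102 C? Yes


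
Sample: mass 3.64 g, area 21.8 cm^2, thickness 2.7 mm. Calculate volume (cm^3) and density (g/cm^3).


Thickness in cm = 2.7 / 10 = 0.27 cm
Volume = 21.8 x 0.27 = 5.886 cm^3
Density = 3.64 / 5.886 = 0.618 g/cm^3


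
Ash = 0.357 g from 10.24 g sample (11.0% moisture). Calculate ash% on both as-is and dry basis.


As-is ash% = 0.357 / 10.24 x 100 = 3.49%
Dry mass = 10.24 x (100 - 11.0) / 100 = 9.1136 g
Dry-basis ash% = 0.357 / 9.1136 x 100 = 3.92%


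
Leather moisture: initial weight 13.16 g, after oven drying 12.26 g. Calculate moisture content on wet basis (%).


6.8%


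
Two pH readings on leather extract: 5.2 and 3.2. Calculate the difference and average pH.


Difference = |5.2 - 3.2| = 2.0
Average = (5.2 + 3.2) / 2 = 4.20


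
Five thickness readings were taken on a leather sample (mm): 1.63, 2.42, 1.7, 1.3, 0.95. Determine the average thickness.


Sum = 1.63 + 2.42 + 1.7 + 1.3 + 0.95 = 8.00
Average = 8.00 / 5 = 1.60 mm


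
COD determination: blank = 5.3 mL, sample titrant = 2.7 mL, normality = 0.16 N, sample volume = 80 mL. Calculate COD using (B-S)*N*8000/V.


41.6 mg/L


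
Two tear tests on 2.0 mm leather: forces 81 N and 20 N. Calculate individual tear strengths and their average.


Tear 1 = 40.5 N/mm
Tear 2 = 10.0 N/mm
Average = 25.3 N/mm

Tear 1 = 81 / 2.0 = 40.5 N/mm
Tear 2 = 20 / 2.0 = 10.0 N/mm
Average = (40.5 + 10.0) / 2 = 25.3 N/mm


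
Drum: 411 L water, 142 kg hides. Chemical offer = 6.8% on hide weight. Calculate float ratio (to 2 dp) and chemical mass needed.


Float ratio = 2.89
Chemical needed = 9.656 kg

Float ratio = 411 / 142 = 2.89
Chemical = 142 x 6.8 / 100 = 9.656 kg


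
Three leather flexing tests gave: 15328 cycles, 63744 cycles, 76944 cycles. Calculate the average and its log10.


Average = (15328 + 63744 + 76944) / 3 = 52005 cycles
log10(52005) = 4.72


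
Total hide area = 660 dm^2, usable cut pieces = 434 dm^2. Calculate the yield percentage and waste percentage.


Yield = 434 / 660 x 100 = 65.8%
Waste = 660 - 434 = 226 dm^2
Waste% = 100 - 65.8 = 34.2%


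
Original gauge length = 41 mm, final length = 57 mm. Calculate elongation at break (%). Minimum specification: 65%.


Extension = 57 - 41 = 16 mm
Elongation = 16 / 41 x 100 = 39.0%
Minimum required: 65%
Meets specification: No


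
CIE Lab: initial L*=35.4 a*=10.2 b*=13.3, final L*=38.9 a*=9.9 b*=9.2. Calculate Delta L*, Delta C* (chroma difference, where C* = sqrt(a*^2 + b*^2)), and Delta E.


Delta L* = 3.5
Delta C* = -3.25
Delta E = 5.40

Delta L* = 38.9 - 35.4 = 3.5
C1* = sqrt((10.2)^2 + (13.3)^2) = 16.761
C2* = sqrt((9.9)^2 + (9.2)^2) = 13.515
Delta C* = 13.515 - 16.761 = -3.25
Delta E = sqrt((3.5)^2 + (-0.3)^2 + (-4.1)^2) = 5.40


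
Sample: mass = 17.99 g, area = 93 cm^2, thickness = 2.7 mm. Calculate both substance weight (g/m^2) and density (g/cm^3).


SW = 17.99 / 93 x 10000 = 1934.4 g/m^2
Volume = 93 x 2.7 / 10 = 25.11 cm^3
Density = 17.99 / 25.11 = 0.716 g/cm^3


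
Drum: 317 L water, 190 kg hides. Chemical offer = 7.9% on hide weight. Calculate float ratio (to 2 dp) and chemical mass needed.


Float ratio = 1.67
Chemical needed = 15.01 kg


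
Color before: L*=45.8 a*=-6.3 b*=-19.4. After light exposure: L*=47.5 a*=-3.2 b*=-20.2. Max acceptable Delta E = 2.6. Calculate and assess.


Delta E = 3.62
Passes: No


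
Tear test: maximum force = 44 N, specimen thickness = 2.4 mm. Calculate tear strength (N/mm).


18.3 N/mm

Tear strength = force / thickness
Tear = 44 / 2.4 = 18.3 N/mm


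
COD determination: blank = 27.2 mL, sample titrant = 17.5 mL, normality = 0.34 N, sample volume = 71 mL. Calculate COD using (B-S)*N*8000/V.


COD = (27.2 - 17.5) x 0.34 x 8000 / 71
COD = 9.7 x 0.34 x 8000 / 71
COD = 371.6 mg/L


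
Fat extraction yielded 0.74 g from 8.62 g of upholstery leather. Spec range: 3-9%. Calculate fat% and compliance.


Fat content = 8.6%
Compliant: Yes


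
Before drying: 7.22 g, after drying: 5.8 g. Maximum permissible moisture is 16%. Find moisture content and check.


Moisture content = 19.7%
Acceptable: No

MC = (7.22 - 5.8) / 7.22 x 100 = 19.7%
Maximum: 16%
Acceptable: No


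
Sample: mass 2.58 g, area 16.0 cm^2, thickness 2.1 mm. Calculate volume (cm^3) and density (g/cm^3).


Volume = 3.360 cm^3
Density = 0.768 g/cm^3

Thickness in cm = 2.1 / 10 = 0.21 cm
Volume = 16.0 x 0.21 = 3.360 cm^3
Density = 2.58 / 3.360 = 0.768 g/cm^3


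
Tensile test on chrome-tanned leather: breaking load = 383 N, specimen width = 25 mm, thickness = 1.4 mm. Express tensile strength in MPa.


10.94 MPa

Cross-section = 25 x 1.4 = 35.0 mm^2
TS = 383 / 35.0 = 10.94 MPa
(1 N/mm^2 = 1 MPa)


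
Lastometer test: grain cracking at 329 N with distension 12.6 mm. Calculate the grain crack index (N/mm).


26.1 N/mm


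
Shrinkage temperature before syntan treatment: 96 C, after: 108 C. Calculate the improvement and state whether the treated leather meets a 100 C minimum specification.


Improvement = 108 - 96 = 12 C
Spec check: 108 C >= 100 C? Yes


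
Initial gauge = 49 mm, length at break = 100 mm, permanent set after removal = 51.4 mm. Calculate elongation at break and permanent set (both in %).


Elongation at break = (100 - 49) / 49 x 100 = 104.1%
Permanent set = (51.4 - 49) / 49 x 100 = 4.9%


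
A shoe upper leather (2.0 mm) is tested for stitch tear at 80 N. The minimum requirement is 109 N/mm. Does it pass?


STS = 80 / 2.0 = 40.0 N/mm
Minimum required: 109 N/mm
Passes: No


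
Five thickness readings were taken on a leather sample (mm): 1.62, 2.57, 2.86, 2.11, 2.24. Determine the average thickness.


Sum = 1.62 + 2.57 + 2.86 + 2.11 + 2.24 = 11.40
Average = 11.40 / 5 = 2.28 mm


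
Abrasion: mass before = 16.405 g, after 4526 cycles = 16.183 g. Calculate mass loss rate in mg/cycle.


Mass loss = 16.405 - 16.183 = 0.222 g
Rate = 0.222 / 4526 x 1000 = 0.049 mg/cycle


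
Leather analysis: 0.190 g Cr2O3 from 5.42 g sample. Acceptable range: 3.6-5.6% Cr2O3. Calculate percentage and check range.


Cr2O3% = 0.190 / 5.42 x 100 = 3.51%
Acceptable range: 3.6 to 5.6%
Within range: No


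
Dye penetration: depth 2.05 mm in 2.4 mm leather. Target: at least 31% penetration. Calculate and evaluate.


Penetration = 85.4%
Meets target: Yes

Penetration = 2.05 / 2.4 x 100 = 85.4%
Target: 31%
Meets target: Yes


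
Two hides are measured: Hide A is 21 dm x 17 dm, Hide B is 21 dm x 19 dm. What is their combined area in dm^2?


Hide A area = 21 x 17 = 357 dm^2
Hide B area = 21 x 19 = 399 dm^2
Total = 357 + 399 = 756 dm^2


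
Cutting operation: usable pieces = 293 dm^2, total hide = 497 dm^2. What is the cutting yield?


Yield = usable / total x 100
Yield = 293 / 497 x 100 = 59.0%


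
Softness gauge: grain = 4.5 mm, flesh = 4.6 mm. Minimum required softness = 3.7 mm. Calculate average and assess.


Average = (4.5 + 4.6) / 2 = 4.55 mm
Minimum = 3.7 mm
Meets requirement: Yes


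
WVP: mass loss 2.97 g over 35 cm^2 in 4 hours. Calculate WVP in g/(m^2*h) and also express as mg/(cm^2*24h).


WVP = 212.14 g/(m^2*h)
Daily rate = 509.14 mg/(cm^2*24h)

WVP = 2.97 / (35 x 4) x 10000 = 212.14 g/(m^2*h)
Mass loss in mg = 2.97 x 1000 = 2970 mg
Per cm^2 per 24h in mg: 2970 x 24 / (35 x 4) = 71280 / 140 = 509.14 mg/(cm^2*24h)


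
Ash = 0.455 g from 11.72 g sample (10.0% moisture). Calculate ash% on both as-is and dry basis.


As-is ash% = 0.455 / 11.72 x 100 = 3.88%
Dry mass = 11.72 x (100 - 10.0) / 100 = 10.548 g
Dry-basis ash% = 0.455 / 10.548 x 100 = 4.31%


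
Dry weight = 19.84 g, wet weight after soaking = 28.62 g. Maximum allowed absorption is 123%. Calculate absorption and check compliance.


WA = (28.62 - 19.84) / 19.84 x 100 = 44.3%
Maximum allowed: 123%
Compliant: Yes


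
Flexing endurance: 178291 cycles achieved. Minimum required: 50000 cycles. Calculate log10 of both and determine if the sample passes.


log10(178291) = 5.25
log10(50000) = 4.70
Passes: Yes


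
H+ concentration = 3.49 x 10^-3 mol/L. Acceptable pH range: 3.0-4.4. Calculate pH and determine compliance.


pH = -log10(3.49 x 10^-3) = 2.46
Range: 3.0 to 4.4
Compliant: No


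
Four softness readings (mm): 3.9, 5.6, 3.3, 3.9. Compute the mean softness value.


4.18 mm

Sum = 3.9 + 5.6 + 3.3 + 3.9
Mean = 16.7 / 4 = 4.18 mm


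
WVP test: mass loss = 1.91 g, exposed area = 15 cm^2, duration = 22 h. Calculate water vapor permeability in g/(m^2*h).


57.88 g/(m^2*h)

WVP = mass_loss / (area x time) x 10000
WVP = 1.91 / (15 x 22) x 10000
WVP = 1.91 / 330 x 10000 = 57.88 g/(m^2*h)


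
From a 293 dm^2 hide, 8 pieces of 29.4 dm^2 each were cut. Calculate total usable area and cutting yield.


Usable area = 235.2 dm^2
Yield = 80.3%

Total usable = 8 x 29.4 = 235.2 dm^2
Yield = 235.2 / 293 x 100 = 80.3%


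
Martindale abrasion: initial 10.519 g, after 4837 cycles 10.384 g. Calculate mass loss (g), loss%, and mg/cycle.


Loss = 10.519 - 10.384 = 0.135 g
Loss% = 0.135 / 10.519 x 100 = 1.28%
Rate = 0.135 / 4837 x 1000 = 0.028 mg/cycle


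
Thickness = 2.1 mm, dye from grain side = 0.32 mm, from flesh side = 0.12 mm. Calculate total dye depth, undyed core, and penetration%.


Total dyed = 0.32 + 0.12 = 0.44 mm
Undyed core = 2.1 - 0.44 = 1.66 mm
Penetration = 0.44 / 2.1 x 100 = 21.0%


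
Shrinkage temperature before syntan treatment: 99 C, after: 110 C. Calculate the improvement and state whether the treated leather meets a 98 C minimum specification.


Improvement = 11 C
Meets 98 C spec: Yes

Improvement = 110 - 99 = 11 C
Spec check: 110 C >= 98 C? Yes


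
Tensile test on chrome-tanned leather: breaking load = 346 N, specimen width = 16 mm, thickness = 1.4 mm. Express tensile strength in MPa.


Cross-section = 16 x 1.4 = 22.4 mm^2
TS = 346 / 22.4 = 15.45 MPa
(1 N/mm^2 = 1 MPa)


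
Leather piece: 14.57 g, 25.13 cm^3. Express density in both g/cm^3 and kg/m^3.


0.580 g/cm^3
580 kg/m^3


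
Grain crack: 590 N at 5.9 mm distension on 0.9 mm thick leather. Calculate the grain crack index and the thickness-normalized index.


Crack index = 590 / 5.9 = 100.0 N/mm
Normalized = 100.0 / 0.9 = 111.1 N/mm per mm


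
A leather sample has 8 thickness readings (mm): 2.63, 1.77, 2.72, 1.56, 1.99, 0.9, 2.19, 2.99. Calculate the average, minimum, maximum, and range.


Average = 2.09 mm
Min = 0.9 mm
Max = 2.99 mm
Range = 2.09 mm


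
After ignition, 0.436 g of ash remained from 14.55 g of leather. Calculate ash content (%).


Ash% = 0.436 / 14.55 x 100
Ash% = 3.00%


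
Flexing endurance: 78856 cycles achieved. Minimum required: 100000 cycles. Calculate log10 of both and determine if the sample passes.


log10(78856) = 4.90
log10(100000) = 5.00
Passes: No


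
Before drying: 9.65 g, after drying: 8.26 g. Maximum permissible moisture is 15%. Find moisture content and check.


Moisture content = 14.4%
Acceptable: Yes

MC = (9.65 - 8.26) / 9.65 x 100 = 14.4%
Maximum: 15%
Acceptable: Yes


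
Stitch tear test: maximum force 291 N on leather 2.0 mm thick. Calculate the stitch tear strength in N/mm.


Stitch tear strength = force / thickness
STS = 291 / 2.0 = 145.5 N/mm


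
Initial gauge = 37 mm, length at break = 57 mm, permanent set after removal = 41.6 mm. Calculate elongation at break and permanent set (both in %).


Elongation at break = (57 - 37) / 37 x 100 = 54.1%
Permanent set = (41.6 - 37) / 37 x 100 = 12.4%


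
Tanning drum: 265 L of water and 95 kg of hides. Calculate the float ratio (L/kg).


2.8

Float ratio = water / hide weight
Ratio = 265 / 95 = 2.8


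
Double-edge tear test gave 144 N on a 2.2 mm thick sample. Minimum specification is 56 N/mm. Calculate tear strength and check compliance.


Tear strength = 65.5 N/mm
Compliant: Yes


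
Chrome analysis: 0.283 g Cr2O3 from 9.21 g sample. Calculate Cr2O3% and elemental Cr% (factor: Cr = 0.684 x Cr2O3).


Cr2O3 = 3.07%
Cr = 2.10%

Cr2O3% = 0.283 / 9.21 x 100 = 3.07%
Cr% = 3.07 x 0.684 = 2.10%


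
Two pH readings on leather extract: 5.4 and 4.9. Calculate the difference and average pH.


Difference = |5.4 - 4.9| = 0.5
Average = (5.4 + 4.9) / 2 = 5.15


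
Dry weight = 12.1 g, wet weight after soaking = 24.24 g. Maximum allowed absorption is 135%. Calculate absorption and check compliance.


Absorption = 100.3%
Compliant: Yes


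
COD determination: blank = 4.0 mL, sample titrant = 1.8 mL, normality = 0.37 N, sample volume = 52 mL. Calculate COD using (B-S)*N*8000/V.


COD = (4.0 - 1.8) x 0.37 x 8000 / 52
COD = 2.2 x 0.37 x 8000 / 52
COD = 125.2 mg/L


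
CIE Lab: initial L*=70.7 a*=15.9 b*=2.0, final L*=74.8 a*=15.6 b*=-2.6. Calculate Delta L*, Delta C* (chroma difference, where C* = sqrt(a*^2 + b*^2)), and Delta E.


Delta L* = 74.8 - 70.7 = 4.1
C1* = sqrt((15.9)^2 + (2.0)^2) = 16.025
C2* = sqrt((15.6)^2 + (-2.6)^2) = 15.815
Delta C* = 15.815 - 16.025 = -0.21
Delta E = sqrt((4.1)^2 + (-0.3)^2 + (-4.6)^2) = 6.17


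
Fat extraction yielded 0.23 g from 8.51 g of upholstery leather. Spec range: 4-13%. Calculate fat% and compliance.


Fat% = 0.23 / 8.51 x 100 = 2.7%
Spec range: 4-13%
Compliant: No


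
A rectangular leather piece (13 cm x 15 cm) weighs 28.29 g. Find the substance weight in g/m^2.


1450.8 g/m^2

Area = 13 x 15 = 195 cm^2
SW = 28.29 / 195 x 10000 = 1450.8 g/m^2


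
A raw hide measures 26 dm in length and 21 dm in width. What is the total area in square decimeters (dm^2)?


Area = length x width
Area = 26 x 21 = 546 dm^2


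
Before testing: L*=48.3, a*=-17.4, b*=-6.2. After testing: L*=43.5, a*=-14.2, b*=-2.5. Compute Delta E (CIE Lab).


dL = 43.5 - 48.3 = -4.8
da = -14.2 - (-17.4) = 3.2
db = -2.5 - (-6.2) = 3.7
dE = sqrt((-4.8)^2 + (3.2)^2 + (3.7)^2) = 6.85


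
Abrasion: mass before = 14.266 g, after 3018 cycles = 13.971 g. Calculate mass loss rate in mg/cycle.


0.098 mg/cycle


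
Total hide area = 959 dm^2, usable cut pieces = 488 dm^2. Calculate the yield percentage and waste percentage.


Yield = 50.9%
Waste = 49.1%


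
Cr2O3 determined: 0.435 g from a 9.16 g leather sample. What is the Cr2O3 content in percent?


Cr2O3% = 0.435 / 9.16 x 100
Cr2O3% = 4.75%


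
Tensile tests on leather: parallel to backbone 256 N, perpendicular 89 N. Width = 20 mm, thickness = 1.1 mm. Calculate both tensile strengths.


Parallel = 11.64 N/mm^2
Perpendicular = 4.05 N/mm^2

Area = 20 x 1.1 = 22.0 mm^2
TS (parallel) = 256 / 22.0 = 11.64 N/mm^2
TS (perpendicular) = 89 / 22.0 = 4.05 N/mm^2


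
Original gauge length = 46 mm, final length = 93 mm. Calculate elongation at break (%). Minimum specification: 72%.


Elongation = 102.2%
Meets spec: Yes

Extension = 93 - 46 = 47 mm
Elongation = 47 / 46 x 100 = 102.2%
Minimum required: 72%
Meets specification: Yes


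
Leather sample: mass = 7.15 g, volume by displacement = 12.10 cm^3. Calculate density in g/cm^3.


0.591 g/cm^3

Density = mass / volume
Density = 7.15 / 12.10 = 0.591 g/cm^3


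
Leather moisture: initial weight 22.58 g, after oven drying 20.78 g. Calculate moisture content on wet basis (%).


8.0%

Moisture = 22.58 - 20.78 = 1.80 g
MC = 1.80 / 22.58 x 100 = 8.0%


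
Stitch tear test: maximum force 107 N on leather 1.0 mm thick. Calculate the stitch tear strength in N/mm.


Stitch tear strength = force / thickness
STS = 107 / 1.0 = 107.0 N/mm


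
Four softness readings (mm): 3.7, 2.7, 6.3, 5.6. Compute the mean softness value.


4.58 mm


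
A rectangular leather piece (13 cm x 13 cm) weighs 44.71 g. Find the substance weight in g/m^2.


Area = 13 x 13 = 169 cm^2
SW = 44.71 / 169 x 10000 = 2645.6 g/m^2


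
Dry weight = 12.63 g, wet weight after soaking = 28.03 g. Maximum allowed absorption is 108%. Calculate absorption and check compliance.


WA = (28.03 - 12.63) / 12.63 x 100 = 121.9%
Maximum allowed: 108%
Compliant: No


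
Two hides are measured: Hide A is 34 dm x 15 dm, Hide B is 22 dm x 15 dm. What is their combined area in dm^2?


840 dm^2

Hide A area = 34 x 15 = 510 dm^2
Hide B area = 22 x 15 = 330 dm^2
Total = 510 + 330 = 840 dm^2


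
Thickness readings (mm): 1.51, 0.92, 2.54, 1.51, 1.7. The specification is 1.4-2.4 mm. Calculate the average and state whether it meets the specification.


Sum = 8.18
Average = 8.18 / 5 = 1.64 mm
Specification range: 1.4 to 2.4 mm
Within spec: Yes


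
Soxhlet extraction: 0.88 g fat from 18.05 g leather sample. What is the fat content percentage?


4.9%

Fat content = 0.88 / 18.05 x 100
Fat = 4.9%


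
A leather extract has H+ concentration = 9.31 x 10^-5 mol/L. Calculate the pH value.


pH = -log10[H+]
pH = -log10(9.31 x 10^-5) = 4.03


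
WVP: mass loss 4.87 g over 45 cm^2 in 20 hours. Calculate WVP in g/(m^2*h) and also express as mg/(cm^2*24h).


WVP = 4.87 / (45 x 20) x 10000 = 54.11 g/(m^2*h)
Mass loss in mg = 4.87 x 1000 = 4870 mg
Per cm^2 per 24h in mg: 4870 x 24 / (45 x 20) = 116880 / 900 = 129.87 mg/(cm^2*24h)


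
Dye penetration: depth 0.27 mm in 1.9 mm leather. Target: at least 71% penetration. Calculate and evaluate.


Penetration = 14.2%
Meets target: No

Penetration = 0.27 / 1.9 x 100 = 14.2%
Target: 71%
Meets target: No


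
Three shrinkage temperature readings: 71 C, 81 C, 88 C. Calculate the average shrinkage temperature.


Average = (71 + 81 + 88) / 3
Average = 240 / 3 = 80.0 C


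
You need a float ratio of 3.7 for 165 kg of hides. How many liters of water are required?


Water = hide weight x target ratio
Water = 165 x 3.7 = 610.5 L


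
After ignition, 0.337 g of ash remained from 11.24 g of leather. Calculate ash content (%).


Ash% = 0.337 / 11.24 x 100
Ash% = 3.00%


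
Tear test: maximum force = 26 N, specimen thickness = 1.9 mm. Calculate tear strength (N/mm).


13.7 N/mm

Tear strength = force / thickness
Tear = 26 / 1.9 = 13.7 N/mm


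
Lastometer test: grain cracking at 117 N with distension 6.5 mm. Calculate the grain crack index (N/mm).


18.0 N/mm


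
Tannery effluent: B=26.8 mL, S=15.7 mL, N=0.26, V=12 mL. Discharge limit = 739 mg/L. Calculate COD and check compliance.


COD = 1924.0 mg/L
Compliant: No


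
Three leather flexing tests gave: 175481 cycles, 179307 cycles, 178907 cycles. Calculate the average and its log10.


Average = 177898 cycles
log10 = 5.25


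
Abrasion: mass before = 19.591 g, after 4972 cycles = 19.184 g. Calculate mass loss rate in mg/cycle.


0.082 mg/cycle


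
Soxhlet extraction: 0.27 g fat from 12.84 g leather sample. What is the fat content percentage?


2.1%

Fat content = 0.27 / 12.84 x 100
Fat = 2.1%


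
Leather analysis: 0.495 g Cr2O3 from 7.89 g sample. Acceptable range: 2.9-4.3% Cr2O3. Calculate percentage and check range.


Cr2O3 = 6.27%
Within range: No

Cr2O3% = 0.495 / 7.89 x 100 = 6.27%
Acceptable range: 2.9 to 4.3%
Within range: No


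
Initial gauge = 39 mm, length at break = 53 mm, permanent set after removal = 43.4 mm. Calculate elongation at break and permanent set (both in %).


Elongation at break = (53 - 39) / 39 x 100 = 35.9%
Permanent set = (43.4 - 39) / 39 x 100 = 11.3%


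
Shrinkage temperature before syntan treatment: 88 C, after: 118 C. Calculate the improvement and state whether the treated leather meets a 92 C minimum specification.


Improvement = 118 - 88 = 30 C
Spec check: 118 C >= 92 C? Yes


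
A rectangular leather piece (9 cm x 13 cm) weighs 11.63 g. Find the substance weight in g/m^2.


Area = 9 x 13 = 117 cm^2
SW = 11.63 / 117 x 10000 = 994.0 g/m^2


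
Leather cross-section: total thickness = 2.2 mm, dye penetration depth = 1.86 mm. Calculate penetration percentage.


84.5%


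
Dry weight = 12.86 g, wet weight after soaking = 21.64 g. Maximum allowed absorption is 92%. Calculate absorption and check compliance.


WA = (21.64 - 12.86) / 12.86 x 100 = 68.3%
Maximum allowed: 92%
Compliant: Yes


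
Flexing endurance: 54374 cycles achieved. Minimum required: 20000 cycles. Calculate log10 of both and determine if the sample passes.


Achieved: log10 = 4.74
Required: log10 = 4.30
Passes: Yes

log10(54374) = 4.74
log10(20000) = 4.30
Passes: Yes


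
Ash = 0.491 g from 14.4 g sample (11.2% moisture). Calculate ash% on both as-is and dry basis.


As-is ash = 3.41%
Dry-basis ash = 3.84%

As-is ash% = 0.491 / 14.4 x 100 = 3.41%
Dry mass = 14.4 x (100 - 11.2) / 100 = 12.7872 g
Dry-basis ash% = 0.491 / 12.7872 x 100 = 3.84%


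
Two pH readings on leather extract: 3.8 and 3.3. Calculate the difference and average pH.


Difference = |3.8 - 3.3| = 0.5
Average = (3.8 + 3.3) / 2 = 3.55


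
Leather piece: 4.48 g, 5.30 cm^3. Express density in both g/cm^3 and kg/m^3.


0.845 g/cm^3
845 kg/m^3


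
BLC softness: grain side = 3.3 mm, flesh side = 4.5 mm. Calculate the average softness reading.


3.90 mm

Average = (3.3 + 4.5) / 2
Average = 3.90 mm


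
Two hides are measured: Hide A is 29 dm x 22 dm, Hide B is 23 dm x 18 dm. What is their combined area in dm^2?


1052 dm^2

Hide A area = 29 x 22 = 638 dm^2
Hide B area = 23 x 18 = 414 dm^2
Total = 638 + 414 = 1052 dm^2


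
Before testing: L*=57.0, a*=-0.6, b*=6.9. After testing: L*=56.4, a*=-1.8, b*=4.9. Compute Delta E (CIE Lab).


Delta E = 2.41

dL = 56.4 - 57.0 = -0.6
da = -1.8 - (-0.6) = -1.2
db = 4.9 - 6.9 = -2.0
dE = sqrt((-0.6)^2 + (-1.2)^2 + (-2.0)^2) = 2.41


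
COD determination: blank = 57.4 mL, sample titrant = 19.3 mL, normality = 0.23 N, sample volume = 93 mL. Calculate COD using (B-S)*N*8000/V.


753.8 mg/L

COD = (57.4 - 19.3) x 0.23 x 8000 / 93
COD = 38.1 x 0.23 x 8000 / 93
COD = 753.8 mg/L


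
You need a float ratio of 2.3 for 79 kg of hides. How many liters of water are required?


Water = hide weight x target ratio
Water = 79 x 2.3 = 181.7 L


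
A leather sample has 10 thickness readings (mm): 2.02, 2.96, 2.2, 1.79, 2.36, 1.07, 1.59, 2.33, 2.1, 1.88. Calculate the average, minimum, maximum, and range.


Average = 2.03 mm
Min = 1.07 mm
Max = 2.96 mm
Range = 1.89 mm

Sum = 20.30
Average = 20.30 / 10 = 2.03 mm
Minimum = 1.07 mm
Maximum = 2.96 mm
Range = 2.96 - 1.07 = 1.89 mm


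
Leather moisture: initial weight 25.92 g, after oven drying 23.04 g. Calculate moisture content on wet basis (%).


Moisture = 25.92 - 23.04 = 2.88 g
MC = 2.88 / 25.92 x 100 = 11.1%


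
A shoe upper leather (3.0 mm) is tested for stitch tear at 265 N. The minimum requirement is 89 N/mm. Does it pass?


STS = 88.3 N/mm
Passes: No


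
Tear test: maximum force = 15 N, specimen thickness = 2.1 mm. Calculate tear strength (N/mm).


Tear strength = force / thickness
Tear = 15 / 2.1 = 7.1 N/mm


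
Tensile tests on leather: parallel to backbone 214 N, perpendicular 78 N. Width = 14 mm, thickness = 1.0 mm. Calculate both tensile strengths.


Parallel = 15.29 N/mm^2
Perpendicular = 5.57 N/mm^2

Area = 14 x 1.0 = 14.0 mm^2
TS (parallel) = 214 / 14.0 = 15.29 N/mm^2
TS (perpendicular) = 78 / 14.0 = 5.57 N/mm^2


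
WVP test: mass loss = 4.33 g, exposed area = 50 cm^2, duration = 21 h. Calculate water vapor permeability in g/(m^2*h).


41.24 g/(m^2*h)


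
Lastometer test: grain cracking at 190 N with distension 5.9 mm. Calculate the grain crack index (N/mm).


Grain crack index = force / distension
Index = 190 / 5.9 = 32.2 N/mm


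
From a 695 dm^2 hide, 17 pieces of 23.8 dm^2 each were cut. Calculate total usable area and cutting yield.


Total usable = 17 x 23.8 = 404.6 dm^2
Yield = 404.6 / 695 x 100 = 58.2%


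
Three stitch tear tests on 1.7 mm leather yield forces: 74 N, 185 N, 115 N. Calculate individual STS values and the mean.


STS1 = 74 / 1.7 = 43.5 N/mm
STS2 = 185 / 1.7 = 108.8 N/mm
STS3 = 115 / 1.7 = 67.6 N/mm
Mean = (43.5 + 108.8 + 67.6) / 3 = 73.3 N/mm


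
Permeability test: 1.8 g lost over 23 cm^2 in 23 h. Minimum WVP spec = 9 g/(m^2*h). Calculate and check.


WVP = 1.8 / (23 x 23) x 10000 = 34.03 g/(m^2*h)
Minimum: 9 g/(m^2*h)
Meets spec: Yes


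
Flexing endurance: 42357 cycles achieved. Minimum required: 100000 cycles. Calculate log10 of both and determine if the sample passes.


Achieved: log10 = 4.63
Required: log10 = 5.00
Passes: No


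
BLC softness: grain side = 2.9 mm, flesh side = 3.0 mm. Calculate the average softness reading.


2.95 mm


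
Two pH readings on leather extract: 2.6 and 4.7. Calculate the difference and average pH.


Difference = 2.1
Average pH = 3.65


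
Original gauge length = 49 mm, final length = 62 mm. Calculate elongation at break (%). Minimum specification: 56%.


Extension = 62 - 49 = 13 mm
Elongation = 13 / 49 x 100 = 26.5%
Minimum required: 56%
Meets specification: No


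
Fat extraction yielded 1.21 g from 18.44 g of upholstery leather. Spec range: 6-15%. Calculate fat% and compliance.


Fat% = 1.21 / 18.44 x 100 = 6.6%
Spec range: 6-15%
Compliant: Yes


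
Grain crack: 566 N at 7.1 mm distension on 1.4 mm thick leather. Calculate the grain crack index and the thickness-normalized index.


Crack index = 79.7 N/mm
Normalized index = 56.9 N/mm per mm


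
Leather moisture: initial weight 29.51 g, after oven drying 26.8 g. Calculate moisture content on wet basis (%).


9.2%

Moisture = 29.51 - 26.8 = 2.71 g
MC = 2.71 / 29.51 x 100 = 9.2%


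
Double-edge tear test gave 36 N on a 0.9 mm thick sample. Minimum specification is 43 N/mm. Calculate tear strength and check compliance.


Tear strength = 40.0 N/mm
Compliant: No

Tear strength = 36 / 0.9 = 40.0 N/mm
Required minimum = 43 N/mm
Compliant: No


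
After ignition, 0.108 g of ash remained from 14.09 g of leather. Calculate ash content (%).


0.77%


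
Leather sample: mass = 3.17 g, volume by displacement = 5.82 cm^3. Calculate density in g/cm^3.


0.545 g/cm^3

Density = mass / volume
Density = 3.17 / 5.82 = 0.545 g/cm^3


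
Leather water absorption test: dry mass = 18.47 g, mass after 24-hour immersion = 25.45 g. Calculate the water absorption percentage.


Water absorbed = 25.45 - 18.47 = 6.98 g
WA% = 6.98 / 18.47 x 100 = 37.8%


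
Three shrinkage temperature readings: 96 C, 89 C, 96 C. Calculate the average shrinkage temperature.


Average = (96 + 89 + 96) / 3
Average = 281 / 3 = 93.7 C


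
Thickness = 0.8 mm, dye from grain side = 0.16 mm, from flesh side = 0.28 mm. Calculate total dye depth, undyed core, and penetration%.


Total dyed = 0.44 mm
Undyed core = 0.36 mm
Penetration = 55.0%


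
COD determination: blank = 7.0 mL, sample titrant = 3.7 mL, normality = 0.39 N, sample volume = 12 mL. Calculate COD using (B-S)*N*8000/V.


858.0 mg/L


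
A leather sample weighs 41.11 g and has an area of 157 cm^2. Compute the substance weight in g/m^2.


2618.5 g/m^2

Substance weight = mass / area x 10000
SW = 41.11 / 157 x 10000
SW = 2618.5 g/m^2


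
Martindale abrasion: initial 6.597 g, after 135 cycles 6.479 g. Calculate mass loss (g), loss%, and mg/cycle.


Mass loss = 0.118 g
Loss = 1.79%
Rate = 0.874 mg/cycle

Loss = 6.597 - 6.479 = 0.118 g
Loss% = 0.118 / 6.597 x 100 = 1.79%
Rate = 0.118 / 135 x 1000 = 0.874 mg/cycle


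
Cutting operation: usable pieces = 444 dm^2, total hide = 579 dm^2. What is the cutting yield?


76.7%


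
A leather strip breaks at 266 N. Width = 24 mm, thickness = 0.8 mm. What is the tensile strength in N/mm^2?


Cross-sectional area = 24 x 0.8 = 19.2 mm^2
Tensile strength = 266 / 19.2 = 13.85 N/mm^2


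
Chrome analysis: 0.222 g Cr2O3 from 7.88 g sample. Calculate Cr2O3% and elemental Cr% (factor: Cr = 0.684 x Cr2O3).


Cr2O3 = 2.82%
Cr = 1.93%

Cr2O3% = 0.222 / 7.88 x 100 = 2.82%
Cr% = 2.82 x 0.684 = 1.93%


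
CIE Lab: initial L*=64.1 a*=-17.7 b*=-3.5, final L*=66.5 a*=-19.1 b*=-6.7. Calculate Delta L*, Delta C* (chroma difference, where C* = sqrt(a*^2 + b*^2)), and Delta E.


Delta L* = 66.5 - 64.1 = 2.4
C1* = sqrt((-17.7)^2 + (-3.5)^2) = 18.043
C2* = sqrt((-19.1)^2 + (-6.7)^2) = 20.241
Delta C* = 20.241 - 18.043 = 2.20
Delta E = sqrt((2.4)^2 + (-1.4)^2 + (-3.2)^2) = 4.24


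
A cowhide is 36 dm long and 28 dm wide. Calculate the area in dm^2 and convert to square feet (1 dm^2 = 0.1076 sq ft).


1008 dm^2
108.46 sq ft


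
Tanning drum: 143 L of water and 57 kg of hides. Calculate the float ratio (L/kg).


Float ratio = water / hide weight
Ratio = 143 / 57 = 2.5


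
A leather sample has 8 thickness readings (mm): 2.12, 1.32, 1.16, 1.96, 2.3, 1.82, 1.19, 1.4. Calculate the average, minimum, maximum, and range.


Average = 1.66 mm
Min = 1.16 mm
Max = 2.3 mm
Range = 1.14 mm

Sum = 13.27
Average = 13.27 / 8 = 1.66 mm
Minimum = 1.16 mm
Maximum = 2.3 mm
Range = 2.3 - 1.16 = 1.14 mm


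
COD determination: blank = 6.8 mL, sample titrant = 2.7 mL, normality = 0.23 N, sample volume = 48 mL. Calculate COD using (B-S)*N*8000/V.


157.2 mg/L

COD = (6.8 - 2.7) x 0.23 x 8000 / 48
COD = 4.1 x 0.23 x 8000 / 48
COD = 157.2 mg/L


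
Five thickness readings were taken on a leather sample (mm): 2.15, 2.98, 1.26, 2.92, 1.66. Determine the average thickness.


Sum = 2.15 + 2.98 + 1.26 + 2.92 + 1.66 = 10.97
Average = 10.97 / 5 = 2.19 mm
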